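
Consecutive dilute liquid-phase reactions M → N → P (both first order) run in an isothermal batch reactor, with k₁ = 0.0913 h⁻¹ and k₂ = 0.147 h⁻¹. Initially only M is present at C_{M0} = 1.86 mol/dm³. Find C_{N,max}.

0.529 mol/dm³

At the optimum, C_{N,max}/C_{M0} = (k₁/k₂)^[k₂/(k₂−k₁)].
= (0.0913/0.147)^(0.147/(0.147−0.0913)) = (0.6211)^(2.639) = 0.2845.
C_{N,max} = 0.2845×1.86 = 0.529 mol/dm³.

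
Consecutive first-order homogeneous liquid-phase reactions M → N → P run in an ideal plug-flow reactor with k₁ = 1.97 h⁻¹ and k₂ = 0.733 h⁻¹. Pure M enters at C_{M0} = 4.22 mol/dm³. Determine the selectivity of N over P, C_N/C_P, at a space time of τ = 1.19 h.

1.31

Solving the coupled first-order balances gives C_N(τ) = [k₁/(k₂−k₁)]·C_{M0}·(e^(−k₁τ) − e^(−k₂τ)).
e^(−k₁τ) = e^(−1.97×1.19) = e^(−2.344) = 0.09591; e^(−k₂τ) = e^(−0.8723) = 0.4180.
C_N = 1.97×4.22/(0.733−1.97) × (0.09591−0.4180) = (-6.721)×(-0.3221) = 2.165 mol/dm³.
C_M = C_{M0}e^(−k₁τ) = 0.4048 mol/dm³, so C_P = C_{M0}−C_M−C_N = 1.651 mol/dm³; C_N/C_P = 1.31.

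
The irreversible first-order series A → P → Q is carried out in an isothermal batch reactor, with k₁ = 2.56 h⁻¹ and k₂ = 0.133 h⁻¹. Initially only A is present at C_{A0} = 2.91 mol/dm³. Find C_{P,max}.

2.47 mol/dm³

Evaluating C_P at t_opt = ln(k₂/k₁)/(k₂−k₁) gives C_{P,max}/C_{A0} = (k₁/k₂)^[k₂/(k₂−k₁)].
= (2.56/0.133)^(0.133/(0.133−2.56)) = (19.25)^(-0.05480) = 0.8504.
C_{P,max} = 0.8504×2.91 = 2.47 mol/dm³.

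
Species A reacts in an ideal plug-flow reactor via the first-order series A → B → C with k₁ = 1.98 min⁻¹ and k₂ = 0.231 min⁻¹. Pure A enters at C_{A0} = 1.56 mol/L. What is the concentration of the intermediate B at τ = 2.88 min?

For first-order series with pure A initially, C_B(τ) = k₁C_{A0}/(k₂−k₁)·(e^(−k₁τ) − e^(−k₂τ)).
e^(−k₁τ) = e^(−1.98×2.88) = e^(−5.702) = 0.003338; e^(−k₂τ) = e^(−0.6653) = 0.5141.
C_B = 1.98×1.56/(0.231−1.98) × (0.003338−0.5141) = (-1.766)×(-0.5108) = 0.9021 mol/L.

0.902 mol/L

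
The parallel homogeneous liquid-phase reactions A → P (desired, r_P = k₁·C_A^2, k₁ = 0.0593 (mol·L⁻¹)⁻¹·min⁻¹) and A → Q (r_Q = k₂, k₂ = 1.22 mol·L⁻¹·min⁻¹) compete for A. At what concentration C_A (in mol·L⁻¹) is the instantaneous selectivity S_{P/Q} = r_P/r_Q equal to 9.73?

S_{P/Q} = (k₁/k₂)·C_A^2 ⇒ C_A = (S·k₂/k₁)^(0.5).
= (9.73×1.22/0.0593)^(0.5) = (200.2)^(0.5) = 14.1 mol·L⁻¹.

14.1 mol·L⁻¹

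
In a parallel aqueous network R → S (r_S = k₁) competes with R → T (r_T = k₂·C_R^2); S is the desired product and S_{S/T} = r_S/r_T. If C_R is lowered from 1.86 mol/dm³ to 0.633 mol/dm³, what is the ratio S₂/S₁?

8.63

S_{S/T} = (k₁/k₂)·C_R^-2, so S₂/S₁ = (C_{R,2}/C_{R,1})^-2.
= (0.633/1.86)^(-2) = (0.3403)^(-2) = 8.63.
Selectivity toward S rises as C_R falls — low-concentration operation is favoured.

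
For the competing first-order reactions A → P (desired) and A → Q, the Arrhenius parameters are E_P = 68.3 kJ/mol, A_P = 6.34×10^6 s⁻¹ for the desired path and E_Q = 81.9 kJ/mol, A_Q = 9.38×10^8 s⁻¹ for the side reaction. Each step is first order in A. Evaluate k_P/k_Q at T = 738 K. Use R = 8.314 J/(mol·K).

0.0620

Since both paths have the same order in A, the concentration cancels and S_{P/Q} = k_P/k_Q = (A_P/A_Q)·exp[(E_Q−E_P)/(RT)].
(E_Q−E_P)/(RT) = (81.9−68.3)×10³/(8.314×738) = 13600/6136 = 2.217.
k_P/k_Q = (6.34×10^6/9.38×10^8)·exp(2.217) = 0.006759 × 9.175 = 0.0620.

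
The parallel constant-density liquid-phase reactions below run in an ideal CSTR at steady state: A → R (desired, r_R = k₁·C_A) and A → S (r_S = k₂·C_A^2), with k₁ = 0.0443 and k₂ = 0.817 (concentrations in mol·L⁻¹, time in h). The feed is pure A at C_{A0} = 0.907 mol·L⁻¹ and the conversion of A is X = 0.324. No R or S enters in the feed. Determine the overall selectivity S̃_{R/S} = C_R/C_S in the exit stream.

0.0884

Exit C_A = C_{A0}(1−X) = 0.907×0.676 = 0.6131 mol·L⁻¹.
In a CSTR the entire volume is at exit conditions, so r_R = 0.0443×0.6131 = 0.02716 and r_S = 0.817×0.6131^2 = 0.3071.
Overall selectivity = C_R/C_S = r_Rτ/(r_Sτ) = r_R/r_S = 0.0884.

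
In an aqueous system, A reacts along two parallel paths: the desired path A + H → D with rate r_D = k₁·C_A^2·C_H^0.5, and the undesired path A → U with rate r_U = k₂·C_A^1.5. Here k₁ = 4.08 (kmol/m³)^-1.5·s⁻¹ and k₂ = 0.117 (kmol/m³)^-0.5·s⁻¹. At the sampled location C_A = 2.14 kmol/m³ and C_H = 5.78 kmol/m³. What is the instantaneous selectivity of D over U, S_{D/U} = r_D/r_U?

123

S_{D/U} = r_D/r_U = (k₁·C_A^2·C_H^0.5)/(k₂·C_A^1.5) = (k₁/k₂)·C_A^0.5·C_H^0.5.
= (4.08×2.140^2×5.780^0.5) / (0.117×2.140^1.5) = 44.92/0.3663 = 123.
Since the desired path is higher order in A, keeping C_A high (PFR or concentrated feed) favours D.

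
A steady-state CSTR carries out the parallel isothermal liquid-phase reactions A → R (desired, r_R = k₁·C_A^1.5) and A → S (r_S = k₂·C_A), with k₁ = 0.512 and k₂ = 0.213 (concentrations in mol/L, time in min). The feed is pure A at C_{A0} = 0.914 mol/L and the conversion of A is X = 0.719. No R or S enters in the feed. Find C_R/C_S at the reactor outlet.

Exit C_A = C_{A0}(1−X) = 0.914×0.281 = 0.2568 mol/L.
Rates in a CSTR are evaluated at the outlet concentration: r_R = 0.512×0.2568^1.5 = 0.06664, r_S = 0.213×0.2568 = 0.05471.
Overall selectivity = C_R/C_S = r_Rτ/(r_Sτ) = r_R/r_S = 1.22.

1.22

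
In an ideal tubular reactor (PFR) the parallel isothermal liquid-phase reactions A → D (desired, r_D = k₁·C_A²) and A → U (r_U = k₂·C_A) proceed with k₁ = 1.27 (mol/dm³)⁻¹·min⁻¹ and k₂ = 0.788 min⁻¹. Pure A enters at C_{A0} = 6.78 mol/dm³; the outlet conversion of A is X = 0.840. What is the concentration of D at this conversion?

C_A = C_{A0}(1−X) = 1.085 mol/dm³.
Along a PFR/batch, dC_U/dC_A = −r_U/(r_D+r_U) = −k₂/(k₂+k₁·C_A).
Integrating from C_{A0} to C_A: C_U = (0.788/1.27)·ln[(0.788+1.27·6.78)/(0.788+1.27·1.08)] = 0.6205·ln(9.399/2.166) = 0.9107 mol/dm³.
Then C_D = (C_{A0}−C_A) − C_U = 5.695 − 0.9107 = 4.784 mol/dm³.

4.78 mol/dm³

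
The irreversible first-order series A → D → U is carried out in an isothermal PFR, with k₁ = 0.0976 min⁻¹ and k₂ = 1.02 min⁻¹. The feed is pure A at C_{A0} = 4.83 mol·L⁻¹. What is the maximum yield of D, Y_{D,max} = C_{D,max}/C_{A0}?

0.0746

At the optimum, C_{D,max}/C_{A0} = (k₁/k₂)^[k₂/(k₂−k₁)].
= (0.0976/1.02)^(1.02/(1.02−0.0976)) = (0.09569)^(1.106) = 0.07465.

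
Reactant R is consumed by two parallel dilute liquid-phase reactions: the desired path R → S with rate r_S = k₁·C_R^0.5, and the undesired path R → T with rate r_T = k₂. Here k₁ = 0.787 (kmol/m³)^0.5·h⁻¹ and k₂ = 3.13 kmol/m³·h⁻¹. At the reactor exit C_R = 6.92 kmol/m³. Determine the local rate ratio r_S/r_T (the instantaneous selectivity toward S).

S_{S/T} = r_S/r_T = (k₁·C_R^0.5)/(k₂) = (k₁/k₂)·C_R^0.5.
= (0.787×6.920^0.5) / (3.13) = 2.070/3.130 = 0.661.
Since the desired path is higher order in R, keeping C_R high (PFR or concentrated feed) favours S.

0.661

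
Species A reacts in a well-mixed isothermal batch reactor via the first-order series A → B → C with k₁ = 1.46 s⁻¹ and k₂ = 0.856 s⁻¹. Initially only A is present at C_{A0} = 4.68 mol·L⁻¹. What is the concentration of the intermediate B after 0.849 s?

2.19 mol·L⁻¹

The intermediate concentration in a first-order A→B→C sequence is C_B = k₁C_{A0}(e^(−k₁t) − e^(−k₂t))/(k₂−k₁).
e^(−k₁t) = e^(−1.46×0.849) = e^(−1.240) = 0.2895; e^(−k₂t) = e^(−0.7267) = 0.4835.
C_B = 1.46×4.68/(0.856−1.46) × (0.2895−0.4835) = (-11.31)×(-0.1940) = 2.194 mol·L⁻¹.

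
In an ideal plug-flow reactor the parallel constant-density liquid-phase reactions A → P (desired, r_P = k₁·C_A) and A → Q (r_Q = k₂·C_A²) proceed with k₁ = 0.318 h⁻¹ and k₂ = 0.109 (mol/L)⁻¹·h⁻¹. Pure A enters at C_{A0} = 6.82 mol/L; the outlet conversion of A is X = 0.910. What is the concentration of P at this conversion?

C_A = C_{A0}(1−X) = 0.6138 mol/L.
Along a PFR/batch, dC_P/dC_A = −r_P/(r_P+r_Q) = −k₁/(k₁+k₂·C_A).
Integrating from C_{A0} to C_A: C_P = (0.318/0.109)·ln[(0.318+0.109·6.82)/(0.318+0.109·0.614)] = 2.917·ln(1.061/0.3849) = 2.959 mol/L.

2.96 mol/L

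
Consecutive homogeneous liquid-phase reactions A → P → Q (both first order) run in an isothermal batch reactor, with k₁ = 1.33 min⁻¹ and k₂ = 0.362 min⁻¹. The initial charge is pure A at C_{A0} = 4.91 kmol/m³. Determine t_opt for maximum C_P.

1.34 min

Setting dC_P/dt = 0 gives t_opt = ln(k₂/k₁)/(k₂−k₁).
= ln(0.362/1.33)/(0.362−1.33) = ln(0.2722)/-0.9680 = -1.301/-0.9680 = 1.34 min.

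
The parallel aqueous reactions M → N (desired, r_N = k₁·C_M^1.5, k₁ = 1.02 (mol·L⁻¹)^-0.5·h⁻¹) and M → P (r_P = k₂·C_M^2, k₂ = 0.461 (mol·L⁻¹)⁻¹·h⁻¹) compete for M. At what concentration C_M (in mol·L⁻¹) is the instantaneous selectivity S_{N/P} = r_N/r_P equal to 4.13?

0.287 mol·L⁻¹

S_{N/P} = (k₁/k₂)·C_M^-0.5 ⇒ C_M = (S·k₂/k₁)^(-2).
= (4.13×0.461/1.02)^(-2) = (1.867)^(-2) = 0.287 mol·L⁻¹.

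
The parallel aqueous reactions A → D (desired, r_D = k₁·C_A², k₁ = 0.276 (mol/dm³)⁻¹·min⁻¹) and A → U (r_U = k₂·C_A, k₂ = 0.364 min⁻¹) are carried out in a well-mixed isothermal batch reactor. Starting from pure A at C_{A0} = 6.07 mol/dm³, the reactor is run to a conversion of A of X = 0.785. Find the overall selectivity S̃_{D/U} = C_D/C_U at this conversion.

C_A = C_{A0}(1−X) = 1.305 mol/dm³.
Along a PFR/batch, dC_U/dC_A = −r_U/(r_D+r_U) = −k₂/(k₂+k₁·C_A).
Integrating from C_{A0} to C_A: C_U = (0.364/0.276)·ln[(0.364+0.276·6.07)/(0.364+0.276·1.31)] = 1.319·ln(2.039/0.7242) = 1.365 mol/dm³.
Then C_D = (C_{A0}−C_A) − C_U = 4.765 − 1.365 = 3.400 mol/dm³.
S̃_{D/U} = C_D/C_U = 3.400/1.365 = 2.49.

2.49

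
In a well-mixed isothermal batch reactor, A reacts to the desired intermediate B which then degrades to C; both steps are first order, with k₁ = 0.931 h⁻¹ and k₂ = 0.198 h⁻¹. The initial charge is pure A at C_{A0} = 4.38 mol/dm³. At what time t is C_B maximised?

2.11 h

For first-order series the maximum of C_B occurs at t_opt = ln(k₂/k₁)/(k₂−k₁).
= ln(0.198/0.931)/(0.198−0.931) = ln(0.2127)/-0.7330 = -1.548/-0.7330 = 2.11 h.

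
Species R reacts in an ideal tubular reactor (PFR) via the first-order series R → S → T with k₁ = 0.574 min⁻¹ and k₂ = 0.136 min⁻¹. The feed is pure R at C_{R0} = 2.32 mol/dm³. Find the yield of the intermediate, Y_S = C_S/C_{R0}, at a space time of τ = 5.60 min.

The intermediate concentration in a first-order A→B→C sequence is C_S = k₁C_{R0}(e^(−k₁τ) − e^(−k₂τ))/(k₂−k₁).
e^(−k₁τ) = e^(−0.574×5.60) = e^(−3.214) = 0.04018; e^(−k₂τ) = e^(−0.7616) = 0.4669.
C_S = 0.574×2.32/(0.136−0.574) × (0.04018−0.4669) = (-3.040)×(-0.4267) = 1.297 mol/dm³.
Y_S = C_S/C_{R0} = 1.297/2.32 = 0.559.

0.559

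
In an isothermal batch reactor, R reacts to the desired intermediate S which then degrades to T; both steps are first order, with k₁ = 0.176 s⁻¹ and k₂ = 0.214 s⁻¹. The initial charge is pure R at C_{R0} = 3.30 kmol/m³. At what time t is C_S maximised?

5.14 s

For first-order series the maximum of C_S occurs at t_opt = ln(k₂/k₁)/(k₂−k₁).
= ln(0.214/0.176)/(0.214−0.176) = ln(1.216)/0.03800 = 0.1955/0.03800 = 5.14 s.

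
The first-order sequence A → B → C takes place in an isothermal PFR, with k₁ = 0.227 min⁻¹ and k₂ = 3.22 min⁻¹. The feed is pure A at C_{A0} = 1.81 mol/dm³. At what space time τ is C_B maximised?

The intermediate peaks when r₁ = r₂, i.e. k₁e^(−k₁τ) = k₂e^(−k₂τ), giving τ_opt = ln(k₂/k₁)/(k₂−k₁).
= ln(3.22/0.227)/(3.22−0.227) = ln(14.19)/2.993 = 2.652/2.993 = 0.886 min.

0.886 min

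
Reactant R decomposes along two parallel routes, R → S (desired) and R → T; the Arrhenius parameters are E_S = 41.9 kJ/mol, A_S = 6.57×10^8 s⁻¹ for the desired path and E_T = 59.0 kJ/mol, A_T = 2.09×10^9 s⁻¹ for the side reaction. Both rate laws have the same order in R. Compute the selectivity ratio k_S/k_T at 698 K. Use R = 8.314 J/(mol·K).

Since both paths have the same order in R, the concentration cancels and S_{S/T} = k_S/k_T = (A_S/A_T)·exp[(E_T−E_S)/(RT)].
(E_T−E_S)/(RT) = (59.0−41.9)×10³/(8.314×698) = 17100/5803 = 2.947.
k_S/k_T = (6.57×10^8/2.09×10^9)·exp(2.947) = 0.3144 × 19.04 = 5.99.

5.99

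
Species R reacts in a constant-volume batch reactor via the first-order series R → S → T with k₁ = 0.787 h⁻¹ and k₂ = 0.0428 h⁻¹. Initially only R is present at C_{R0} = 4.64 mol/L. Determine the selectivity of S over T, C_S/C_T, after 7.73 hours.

For first-order series with pure R initially, C_S(t) = k₁C_{R0}/(k₂−k₁)·(e^(−k₁t) − e^(−k₂t)).
e^(−k₁t) = e^(−0.787×7.73) = e^(−6.084) = 0.002280; e^(−k₂t) = e^(−0.3308) = 0.7183.
C_S = 0.787×4.64/(0.0428−0.787) × (0.002280−0.7183) = (-4.907)×(-0.7160) = 3.513 mol/L.
C_R = C_{R0}e^(−k₁t) = 0.01058 mol/L, so C_T = C_{R0}−C_R−C_S = 1.116 mol/L; C_S/C_T = 3.15.

3.15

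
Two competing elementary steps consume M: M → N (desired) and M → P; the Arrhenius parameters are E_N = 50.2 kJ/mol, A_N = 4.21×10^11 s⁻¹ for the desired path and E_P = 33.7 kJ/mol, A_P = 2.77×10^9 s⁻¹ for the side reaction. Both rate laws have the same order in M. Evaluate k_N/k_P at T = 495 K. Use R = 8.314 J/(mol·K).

2.76

k_N/k_P = (A_N/A_P)·exp[−(E_N−E_P)/(RT)] = (A_N/A_P)·exp[(E_P−E_N)/(RT)].
(E_P−E_N)/(RT) = (33.7−50.2)×10³/(8.314×495) = -16500/4115 = -4.009.
k_N/k_P = (4.21×10^11/2.77×10^9)·exp(-4.009) = 152.0 × 0.01815 = 2.76.
Since E_N > E_P, raising the temperature improves selectivity toward N.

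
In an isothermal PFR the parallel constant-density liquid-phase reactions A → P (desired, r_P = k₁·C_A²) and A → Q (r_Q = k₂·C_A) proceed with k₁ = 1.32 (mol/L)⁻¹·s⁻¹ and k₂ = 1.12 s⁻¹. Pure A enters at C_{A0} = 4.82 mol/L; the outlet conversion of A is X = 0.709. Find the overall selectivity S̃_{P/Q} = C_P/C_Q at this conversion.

3.36

C_A = C_{A0}(1−X) = 1.403 mol/L.
Along a PFR/batch, dC_Q/dC_A = −r_Q/(r_P+r_Q) = −k₂/(k₂+k₁·C_A).
Integrating from C_{A0} to C_A: C_Q = (1.12/1.32)·ln[(1.12+1.32·4.82)/(1.12+1.32·1.40)] = 0.8485·ln(7.482/2.971) = 0.7836 mol/L.
Then C_P = (C_{A0}−C_A) − C_Q = 3.417 − 0.7836 = 2.634 mol/L.
S̃_{P/Q} = C_P/C_Q = 2.634/0.7836 = 3.36.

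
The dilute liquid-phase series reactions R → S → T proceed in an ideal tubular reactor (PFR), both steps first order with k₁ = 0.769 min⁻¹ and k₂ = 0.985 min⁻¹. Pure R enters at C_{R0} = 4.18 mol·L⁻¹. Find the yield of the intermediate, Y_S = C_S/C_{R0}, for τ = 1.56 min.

0.307

The intermediate concentration in a first-order A→B→C sequence is C_S = k₁C_{R0}(e^(−k₁τ) − e^(−k₂τ))/(k₂−k₁).
e^(−k₁τ) = e^(−0.769×1.56) = e^(−1.200) = 0.3013; e^(−k₂τ) = e^(−1.537) = 0.2151.
C_S = 0.769×4.18/(0.985−0.769) × (0.3013−0.2151) = 14.88×0.08619 = 1.283 mol·L⁻¹.
Y_S = C_S/C_{R0} = 1.283/4.18 = 0.307.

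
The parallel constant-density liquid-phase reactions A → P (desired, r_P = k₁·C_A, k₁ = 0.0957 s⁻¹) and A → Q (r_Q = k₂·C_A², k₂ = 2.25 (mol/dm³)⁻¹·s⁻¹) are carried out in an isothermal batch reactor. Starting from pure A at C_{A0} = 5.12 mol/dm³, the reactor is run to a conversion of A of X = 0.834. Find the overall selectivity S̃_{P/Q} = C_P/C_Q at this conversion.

0.0178

C_A = C_{A0}(1−X) = 0.8499 mol/dm³.
Along a PFR/batch, dC_P/dC_A = −r_P/(r_P+r_Q) = −k₁/(k₁+k₂·C_A).
Integrating from C_{A0} to C_A: C_P = (0.0957/2.25)·ln[(0.0957+2.25·5.12)/(0.0957+2.25·0.850)] = 0.04253·ln(11.62/2.008) = 0.07465 mol/dm³.
C_Q = (C_{A0}−C_A)−C_P = 4.195 mol/dm³; S̃_{P/Q} = 0.07465/4.195 = 0.0178.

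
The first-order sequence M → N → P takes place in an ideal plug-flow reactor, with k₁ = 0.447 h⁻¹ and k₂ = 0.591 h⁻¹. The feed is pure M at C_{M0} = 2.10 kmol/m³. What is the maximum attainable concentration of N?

0.668 kmol/m³

For a first-order series the maximum intermediate yield is C_{N,max}/C_{M0} = (k₁/k₂)^[k₂/(k₂−k₁)].
= (0.447/0.591)^(0.591/(0.591−0.447)) = (0.7563)^(4.104) = 0.3179.
C_{N,max} = 0.3179×2.10 = 0.668 kmol/m³.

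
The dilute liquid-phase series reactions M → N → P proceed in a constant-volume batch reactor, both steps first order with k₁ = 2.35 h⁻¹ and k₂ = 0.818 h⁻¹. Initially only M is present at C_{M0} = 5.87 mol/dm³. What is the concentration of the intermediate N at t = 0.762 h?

3.33 mol/dm³

The intermediate concentration in a first-order A→B→C sequence is C_N = k₁C_{M0}(e^(−k₁t) − e^(−k₂t))/(k₂−k₁).
e^(−k₁t) = e^(−2.35×0.762) = e^(−1.791) = 0.1668; e^(−k₂t) = e^(−0.6233) = 0.5362.
C_N = 2.35×5.87/(0.818−2.35) × (0.1668−0.5362) = (-9.004)×(-0.3693) = 3.325 mol/dm³.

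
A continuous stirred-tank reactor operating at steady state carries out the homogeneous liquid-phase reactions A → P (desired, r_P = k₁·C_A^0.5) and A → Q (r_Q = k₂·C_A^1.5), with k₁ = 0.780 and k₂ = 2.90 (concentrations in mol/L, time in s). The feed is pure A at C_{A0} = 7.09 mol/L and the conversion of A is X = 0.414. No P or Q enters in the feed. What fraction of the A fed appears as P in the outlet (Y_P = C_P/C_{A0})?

Exit C_A = C_{A0}(1−X) = 7.09×0.586 = 4.155 mol/L.
In a CSTR the entire volume is at exit conditions, so r_P = 0.780×4.155^0.5 = 1.590 and r_Q = 2.90×4.155^1.5 = 24.56.
Fraction of consumed A going to P: r_P/(r_P+r_Q) = 0.06080.
C_P = 0.06080·C_{A0}·X = 0.06080×7.09×0.414 = 0.178 mol/L; Y_P = C_P/C_{A0} = 0.0252.

0.0252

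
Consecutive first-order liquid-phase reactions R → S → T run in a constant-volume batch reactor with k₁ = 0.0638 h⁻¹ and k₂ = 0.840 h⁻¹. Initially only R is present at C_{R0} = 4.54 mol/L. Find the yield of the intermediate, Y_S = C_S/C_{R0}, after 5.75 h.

0.0563

Solving the coupled first-order balances gives C_S(t) = [k₁/(k₂−k₁)]·C_{R0}·(e^(−k₁t) − e^(−k₂t)).
e^(−k₁t) = e^(−0.0638×5.75) = e^(−0.3668) = 0.6929; e^(−k₂t) = e^(−4.830) = 0.007987.
C_S = 0.0638×4.54/(0.840−0.0638) × (0.6929−0.007987) = 0.3732×0.6849 = 0.2556 mol/L.
Y_S = C_S/C_{R0} = 0.2556/4.54 = 0.0563.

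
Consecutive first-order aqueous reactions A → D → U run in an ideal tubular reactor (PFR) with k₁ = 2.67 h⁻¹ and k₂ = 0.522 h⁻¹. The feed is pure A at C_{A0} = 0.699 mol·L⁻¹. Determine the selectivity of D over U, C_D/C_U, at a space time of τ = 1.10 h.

2.03

The intermediate concentration in a first-order A→B→C sequence is C_D = k₁C_{A0}(e^(−k₁τ) − e^(−k₂τ))/(k₂−k₁).
e^(−k₁τ) = e^(−2.67×1.10) = e^(−2.937) = 0.05302; e^(−k₂τ) = e^(−0.5742) = 0.5632.
C_D = 2.67×0.699/(0.522−2.67) × (0.05302−0.5632) = (-0.8689)×(-0.5101) = 0.4432 mol·L⁻¹.
C_A = C_{A0}e^(−k₁τ) = 0.03706 mol·L⁻¹, so C_U = C_{A0}−C_A−C_D = 0.2187 mol·L⁻¹; C_D/C_U = 2.03.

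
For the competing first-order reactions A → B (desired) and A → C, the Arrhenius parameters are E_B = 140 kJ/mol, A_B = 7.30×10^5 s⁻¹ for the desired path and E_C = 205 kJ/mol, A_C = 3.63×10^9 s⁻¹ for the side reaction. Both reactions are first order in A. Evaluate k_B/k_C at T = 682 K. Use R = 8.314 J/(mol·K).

19.1

With equal orders, S_{B/C} = k_B/k_C = (A_B/A_C)·exp[(E_C−E_B)/(RT)].
(E_C−E_B)/(RT) = (205−140)×10³/(8.314×682) = 65000/5670 = 11.46.
k_B/k_C = (7.30×10^5/3.63×10^9)·exp(11.46) = 2.011×10^-4 × 95182 = 19.1.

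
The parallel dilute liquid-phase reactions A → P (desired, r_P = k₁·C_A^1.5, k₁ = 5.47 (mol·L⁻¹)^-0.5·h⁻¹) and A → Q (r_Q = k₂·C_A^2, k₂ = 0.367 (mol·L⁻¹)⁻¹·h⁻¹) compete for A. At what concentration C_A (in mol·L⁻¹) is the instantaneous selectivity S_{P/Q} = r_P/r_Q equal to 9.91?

2.26 mol·L⁻¹

S_{P/Q} = (k₁/k₂)·C_A^-0.5 ⇒ C_A = (S·k₂/k₁)^(-2).
= (9.91×0.367/5.47)^(-2) = (0.6649)^(-2) = 2.26 mol·L⁻¹.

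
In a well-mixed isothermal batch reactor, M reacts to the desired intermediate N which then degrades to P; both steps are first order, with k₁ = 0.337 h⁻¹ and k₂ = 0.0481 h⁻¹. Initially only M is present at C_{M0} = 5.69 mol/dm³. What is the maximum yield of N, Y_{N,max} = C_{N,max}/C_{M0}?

At the optimum, C_{N,max}/C_{M0} = (k₁/k₂)^[k₂/(k₂−k₁)].
= (0.337/0.0481)^(0.0481/(0.0481−0.337)) = (7.006)^(-0.1665) = 0.7232.

0.723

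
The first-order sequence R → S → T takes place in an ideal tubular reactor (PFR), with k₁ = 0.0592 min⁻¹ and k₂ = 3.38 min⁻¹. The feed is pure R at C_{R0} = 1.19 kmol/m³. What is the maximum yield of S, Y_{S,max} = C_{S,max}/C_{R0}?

For a first-order series the maximum intermediate yield is C_{S,max}/C_{R0} = (k₁/k₂)^[k₂/(k₂−k₁)].
= (0.0592/3.38)^(3.38/(3.38−0.0592)) = (0.01751)^(1.018) = 0.01630.

0.0163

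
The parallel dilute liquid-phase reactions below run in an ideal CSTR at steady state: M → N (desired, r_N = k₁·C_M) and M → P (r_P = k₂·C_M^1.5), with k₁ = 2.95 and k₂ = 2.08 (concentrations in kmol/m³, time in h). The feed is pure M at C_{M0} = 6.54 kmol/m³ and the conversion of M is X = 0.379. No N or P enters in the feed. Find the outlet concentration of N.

1.02 kmol/m³

Exit C_M = C_{M0}(1−X) = 6.54×0.621 = 4.061 kmol/m³.
A CSTR operates uniformly at the exit composition, giving r_N = 11.98 and r_P = 17.02 (each k·C_M^n at C_M = 4.061).
Fraction of consumed M going to N: r_N/(r_N+r_P) = 0.4131.
C_N = 0.4131·C_{M0}·X = 0.4131×6.54×0.379 = 1.02 kmol/m³.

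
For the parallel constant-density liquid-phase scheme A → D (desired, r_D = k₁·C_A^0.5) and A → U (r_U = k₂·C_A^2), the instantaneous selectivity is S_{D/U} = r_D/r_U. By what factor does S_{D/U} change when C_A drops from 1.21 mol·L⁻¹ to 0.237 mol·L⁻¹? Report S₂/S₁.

11.5

S_{D/U} = (k₁/k₂)·C_A^-1.5, so S₂/S₁ = (C_{A,2}/C_{A,1})^-1.5.
= (0.237/1.21)^(-1.5) = (0.1959)^(-1.5) = 11.5.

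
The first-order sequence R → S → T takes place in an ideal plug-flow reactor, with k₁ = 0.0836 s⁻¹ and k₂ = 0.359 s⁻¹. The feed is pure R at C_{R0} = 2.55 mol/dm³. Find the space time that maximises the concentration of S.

For first-order series the maximum of C_S occurs at τ_opt = ln(k₂/k₁)/(k₂−k₁).
= ln(0.359/0.0836)/(0.359−0.0836) = ln(4.294)/0.2754 = 1.457/0.2754 = 5.29 s.

5.29 s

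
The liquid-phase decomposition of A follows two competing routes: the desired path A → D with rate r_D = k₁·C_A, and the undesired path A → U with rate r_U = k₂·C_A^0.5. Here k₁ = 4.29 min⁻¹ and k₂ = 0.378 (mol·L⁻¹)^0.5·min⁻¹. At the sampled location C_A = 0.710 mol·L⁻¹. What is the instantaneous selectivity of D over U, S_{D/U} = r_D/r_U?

S_{D/U} = r_D/r_U = (k₁·C_A)/(k₂·C_A^0.5) = (k₁/k₂)·C_A^0.5.
= (4.29×0.7100) / (0.378×0.7100^0.5) = 3.046/0.3185 = 9.56.
Since the desired path is higher order in A, keeping C_A high (PFR or concentrated feed) favours D.

9.56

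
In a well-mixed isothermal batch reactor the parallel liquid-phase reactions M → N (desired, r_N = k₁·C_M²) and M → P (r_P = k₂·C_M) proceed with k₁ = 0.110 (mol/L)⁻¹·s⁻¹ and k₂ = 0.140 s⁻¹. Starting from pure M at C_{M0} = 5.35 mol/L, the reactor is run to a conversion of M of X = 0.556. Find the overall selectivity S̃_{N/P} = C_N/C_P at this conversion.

2.92

C_M = C_{M0}(1−X) = 2.375 mol/L.
Along a PFR/batch, dC_P/dC_M = −r_P/(r_N+r_P) = −k₂/(k₂+k₁·C_M).
Integrating from C_{M0} to C_M: C_P = (0.140/0.110)·ln[(0.140+0.110·5.35)/(0.140+0.110·2.38)] = 1.273·ln(0.7285/0.4013) = 0.7589 mol/L.
Then C_N = (C_{M0}−C_M) − C_P = 2.975 − 0.7589 = 2.216 mol/L.
S̃_{N/P} = C_N/C_P = 2.216/0.7589 = 2.92.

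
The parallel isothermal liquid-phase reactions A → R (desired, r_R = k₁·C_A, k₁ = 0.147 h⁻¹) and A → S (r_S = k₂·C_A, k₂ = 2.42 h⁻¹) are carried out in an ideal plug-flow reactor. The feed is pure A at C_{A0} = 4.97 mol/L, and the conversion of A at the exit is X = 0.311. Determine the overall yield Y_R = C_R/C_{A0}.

0.0178

C_A = C_{A0}(1−X) = 3.424 mol/L.
Both paths are first order in A, so the instantaneous fraction to R is constant: dC_R/d(−C_A) = k₁/(k₁+k₂) = 0.05727.
C_R = 0.05727·(C_{A0}−C_A) = 0.05727×1.546 = 0.0885 mol/L.
Y_R = C_R/C_{A0} = 0.08851/4.97 = 0.0178.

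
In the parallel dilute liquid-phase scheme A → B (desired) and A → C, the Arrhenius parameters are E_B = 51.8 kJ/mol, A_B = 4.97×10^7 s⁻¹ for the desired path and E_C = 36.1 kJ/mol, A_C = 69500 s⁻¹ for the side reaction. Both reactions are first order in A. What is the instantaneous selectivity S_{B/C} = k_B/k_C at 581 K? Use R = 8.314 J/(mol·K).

27.7

With equal orders, S_{B/C} = k_B/k_C = (A_B/A_C)·exp[(E_C−E_B)/(RT)].
(E_C−E_B)/(RT) = (36.1−51.8)×10³/(8.314×581) = -15700/4830 = -3.250.
k_B/k_C = (4.97×10^7/69500)·exp(-3.250) = 715.1 × 0.03877 = 27.7.
Since E_B > E_C, raising the temperature improves selectivity toward B.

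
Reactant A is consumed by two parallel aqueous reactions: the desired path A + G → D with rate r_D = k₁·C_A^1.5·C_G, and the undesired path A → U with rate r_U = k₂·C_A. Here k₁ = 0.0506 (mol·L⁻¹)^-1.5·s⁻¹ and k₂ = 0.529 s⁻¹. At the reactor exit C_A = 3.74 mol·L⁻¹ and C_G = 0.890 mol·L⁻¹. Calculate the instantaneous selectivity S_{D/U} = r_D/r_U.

0.165

S_{D/U} = r_D/r_U = (k₁·C_A^1.5·C_G)/(k₂·C_A) = (k₁/k₂)·C_A^0.5·C_G.
= (0.0506×3.740^1.5×0.8900) / (0.529×3.740) = 0.3257/1.978 = 0.165.
Since the desired path is higher order in A, keeping C_A high (PFR or concentrated feed) favours D.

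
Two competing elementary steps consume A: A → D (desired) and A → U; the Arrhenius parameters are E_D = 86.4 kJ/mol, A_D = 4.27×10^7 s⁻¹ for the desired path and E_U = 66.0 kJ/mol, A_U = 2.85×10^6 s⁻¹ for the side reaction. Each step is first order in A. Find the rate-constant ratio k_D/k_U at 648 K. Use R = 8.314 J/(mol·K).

With equal orders, S_{D/U} = k_D/k_U = (A_D/A_U)·exp[(E_U−E_D)/(RT)].
(E_U−E_D)/(RT) = (66.0−86.4)×10³/(8.314×648) = -20400/5387 = -3.787.
k_D/k_U = (4.27×10^7/2.85×10^6)·exp(-3.787) = 14.98 × 0.02267 = 0.340.

0.340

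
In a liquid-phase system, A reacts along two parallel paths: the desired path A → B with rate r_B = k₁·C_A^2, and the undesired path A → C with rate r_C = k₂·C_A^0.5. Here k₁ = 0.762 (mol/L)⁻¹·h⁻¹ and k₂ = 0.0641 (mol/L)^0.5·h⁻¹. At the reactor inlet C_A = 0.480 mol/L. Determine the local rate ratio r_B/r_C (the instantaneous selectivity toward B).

S_{B/C} = r_B/r_C = (k₁·C_A^2)/(k₂·C_A^0.5) = (k₁/k₂)·C_A^1.5.
= (0.762×0.4800^2) / (0.0641×0.4800^0.5) = 0.1756/0.04441 = 3.95.

3.95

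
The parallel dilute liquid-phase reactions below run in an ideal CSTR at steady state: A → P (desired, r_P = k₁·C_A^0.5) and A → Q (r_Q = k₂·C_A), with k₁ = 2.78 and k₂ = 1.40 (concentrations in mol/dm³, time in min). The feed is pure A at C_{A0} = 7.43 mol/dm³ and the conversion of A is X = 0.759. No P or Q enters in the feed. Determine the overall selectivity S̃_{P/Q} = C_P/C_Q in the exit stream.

Exit C_A = C_{A0}(1−X) = 7.43×0.241 = 1.791 mol/dm³.
In a CSTR the entire volume is at exit conditions, so r_P = 2.78×1.791^0.5 = 3.720 and r_Q = 1.40×1.791 = 2.507.
Overall selectivity = C_P/C_Q = r_Pτ/(r_Qτ) = r_P/r_Q = 1.48.

1.48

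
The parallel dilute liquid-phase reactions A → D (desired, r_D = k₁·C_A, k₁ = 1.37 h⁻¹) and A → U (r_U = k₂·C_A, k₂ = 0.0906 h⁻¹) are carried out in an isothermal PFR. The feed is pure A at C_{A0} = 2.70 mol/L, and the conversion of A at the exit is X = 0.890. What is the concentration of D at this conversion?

C_A = C_{A0}(1−X) = 0.2970 mol/L.
Both paths are first order in A, so the instantaneous fraction to D is constant: dC_D/d(−C_A) = k₁/(k₁+k₂) = 0.9380.
C_D = 0.9380·(C_{A0}−C_A) = 0.9380×2.403 = 2.25 mol/L.

2.25 mol/L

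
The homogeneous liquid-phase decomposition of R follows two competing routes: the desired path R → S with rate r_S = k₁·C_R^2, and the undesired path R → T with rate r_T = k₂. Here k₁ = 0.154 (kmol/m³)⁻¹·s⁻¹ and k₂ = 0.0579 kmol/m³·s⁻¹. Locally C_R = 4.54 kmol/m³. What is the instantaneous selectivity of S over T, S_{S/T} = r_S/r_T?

S_{S/T} = r_S/r_T = (k₁·C_R^2)/(k₂) = (k₁/k₂)·C_R^2.
= (0.154×4.540^2) / (0.0579) = 3.174/0.05790 = 54.8.

54.8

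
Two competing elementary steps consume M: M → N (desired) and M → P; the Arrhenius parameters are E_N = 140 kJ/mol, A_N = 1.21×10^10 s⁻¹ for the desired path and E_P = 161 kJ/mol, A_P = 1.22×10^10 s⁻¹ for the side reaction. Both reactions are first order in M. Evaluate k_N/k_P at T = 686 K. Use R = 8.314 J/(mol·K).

39.4

k_N/k_P = (A_N/A_P)·exp[−(E_N−E_P)/(RT)] = (A_N/A_P)·exp[(E_P−E_N)/(RT)].
(E_P−E_N)/(RT) = (161−140)×10³/(8.314×686) = 21000/5703 = 3.682.
k_N/k_P = (1.21×10^10/1.22×10^10)·exp(3.682) = 0.9918 × 39.73 = 39.4.
Since E_N < E_P, lowering the temperature improves selectivity toward N.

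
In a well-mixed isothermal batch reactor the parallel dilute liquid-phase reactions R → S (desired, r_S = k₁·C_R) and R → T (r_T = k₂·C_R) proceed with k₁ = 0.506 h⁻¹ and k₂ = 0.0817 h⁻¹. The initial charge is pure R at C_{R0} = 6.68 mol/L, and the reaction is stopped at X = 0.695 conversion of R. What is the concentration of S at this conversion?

4.00 mol/L

C_R = C_{R0}(1−X) = 2.037 mol/L.
Both paths are first order in R, so the instantaneous fraction to S is constant: dC_S/d(−C_R) = k₁/(k₁+k₂) = 0.8610.
C_S = 0.8610·(C_{R0}−C_R) = 0.8610×4.643 = 4.00 mol/L.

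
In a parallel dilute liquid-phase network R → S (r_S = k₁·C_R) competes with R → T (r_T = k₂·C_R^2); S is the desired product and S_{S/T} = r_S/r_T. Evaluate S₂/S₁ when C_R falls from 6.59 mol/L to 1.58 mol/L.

S_{S/T} = (k₁/k₂)·C_R⁻¹, so S₂/S₁ = (C_{R,2}/C_{R,1})⁻¹.
= 6.59/1.58 = 4.17.
Selectivity toward S rises as C_R falls — low-concentration operation is favoured.

4.17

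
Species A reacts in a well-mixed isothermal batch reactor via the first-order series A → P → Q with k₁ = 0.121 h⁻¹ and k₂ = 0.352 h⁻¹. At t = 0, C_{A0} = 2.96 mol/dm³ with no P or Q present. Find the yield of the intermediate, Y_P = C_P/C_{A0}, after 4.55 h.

0.196

Solving the coupled first-order balances gives C_P(t) = [k₁/(k₂−k₁)]·C_{A0}·(e^(−k₁t) − e^(−k₂t)).
e^(−k₁t) = e^(−0.121×4.55) = e^(−0.5505) = 0.5766; e^(−k₂t) = e^(−1.602) = 0.2016.
C_P = 0.121×2.96/(0.352−0.121) × (0.5766−0.2016) = 1.550×0.3751 = 0.5815 mol/dm³.
Y_P = C_P/C_{A0} = 0.5815/2.96 = 0.196.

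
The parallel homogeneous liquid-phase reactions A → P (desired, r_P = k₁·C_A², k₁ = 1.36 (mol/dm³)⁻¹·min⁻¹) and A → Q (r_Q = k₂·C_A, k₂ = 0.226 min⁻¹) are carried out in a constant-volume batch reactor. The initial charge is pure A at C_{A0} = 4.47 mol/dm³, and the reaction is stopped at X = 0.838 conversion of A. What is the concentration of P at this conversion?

C_A = C_{A0}(1−X) = 0.7241 mol/dm³.
Along a PFR/batch, dC_Q/dC_A = −r_Q/(r_P+r_Q) = −k₂/(k₂+k₁·C_A).
Integrating from C_{A0} to C_A: C_Q = (0.226/1.36)·ln[(0.226+1.36·4.47)/(0.226+1.36·0.724)] = 0.1662·ln(6.305/1.211) = 0.2742 mol/dm³.
Then C_P = (C_{A0}−C_A) − C_Q = 3.746 − 0.2742 = 3.472 mol/dm³.

3.47 mol/dm³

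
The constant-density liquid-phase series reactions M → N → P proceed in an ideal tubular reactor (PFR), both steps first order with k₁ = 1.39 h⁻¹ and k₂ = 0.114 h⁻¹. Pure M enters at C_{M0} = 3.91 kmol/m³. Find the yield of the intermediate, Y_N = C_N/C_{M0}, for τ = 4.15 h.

Solving the coupled first-order balances gives C_N(τ) = [k₁/(k₂−k₁)]·C_{M0}·(e^(−k₁τ) − e^(−k₂τ)).
e^(−k₁τ) = e^(−1.39×4.15) = e^(−5.769) = 0.003124; e^(−k₂τ) = e^(−0.4731) = 0.6231.
C_N = 1.39×3.91/(0.114−1.39) × (0.003124−0.6231) = (-4.259)×(-0.6199) = 2.641 kmol/m³.
Y_N = C_N/C_{M0} = 2.641/3.91 = 0.675.

0.675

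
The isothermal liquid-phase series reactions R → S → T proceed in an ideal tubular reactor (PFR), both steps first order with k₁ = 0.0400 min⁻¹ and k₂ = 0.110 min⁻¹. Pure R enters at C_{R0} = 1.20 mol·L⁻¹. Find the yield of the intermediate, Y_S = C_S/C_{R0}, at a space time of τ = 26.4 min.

Solving the coupled first-order balances gives C_S(τ) = [k₁/(k₂−k₁)]·C_{R0}·(e^(−k₁τ) − e^(−k₂τ)).
e^(−k₁τ) = e^(−0.0400×26.4) = e^(−1.056) = 0.3478; e^(−k₂τ) = e^(−2.904) = 0.05480.
C_S = 0.0400×1.20/(0.110−0.0400) × (0.3478−0.05480) = 0.6857×0.2930 = 0.2009 mol·L⁻¹.
Y_S = C_S/C_{R0} = 0.2009/1.20 = 0.167.

0.167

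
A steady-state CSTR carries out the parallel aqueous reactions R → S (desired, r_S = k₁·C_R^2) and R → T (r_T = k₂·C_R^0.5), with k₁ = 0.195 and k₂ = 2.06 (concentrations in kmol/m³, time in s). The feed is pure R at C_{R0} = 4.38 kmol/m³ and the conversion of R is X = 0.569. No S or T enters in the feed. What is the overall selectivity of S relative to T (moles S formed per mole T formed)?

0.246

Exit C_R = C_{R0}(1−X) = 4.38×0.431 = 1.888 kmol/m³.
Rates in a CSTR are evaluated at the outlet concentration: r_S = 0.195×1.888^2 = 0.6949, r_T = 2.06×1.888^0.5 = 2.830.
Overall selectivity = C_S/C_T = r_Sτ/(r_Tτ) = r_S/r_T = 0.246.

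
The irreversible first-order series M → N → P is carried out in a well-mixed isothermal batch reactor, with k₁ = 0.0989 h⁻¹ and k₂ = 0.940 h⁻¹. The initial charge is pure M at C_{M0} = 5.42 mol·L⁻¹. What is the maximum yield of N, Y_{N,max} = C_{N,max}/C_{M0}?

At the optimum, C_{N,max}/C_{M0} = (k₁/k₂)^[k₂/(k₂−k₁)].
= (0.0989/0.940)^(0.940/(0.940−0.0989)) = (0.1052)^(1.118) = 0.08074.

0.0807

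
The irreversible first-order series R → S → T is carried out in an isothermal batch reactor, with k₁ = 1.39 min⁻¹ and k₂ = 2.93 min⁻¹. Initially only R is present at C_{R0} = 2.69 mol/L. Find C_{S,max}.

0.651 mol/L

At the optimum, C_{S,max}/C_{R0} = (k₁/k₂)^[k₂/(k₂−k₁)].
= (1.39/2.93)^(2.93/(2.93−1.39)) = (0.4744)^(1.903) = 0.2420.
C_{S,max} = 0.2420×2.69 = 0.651 mol/L.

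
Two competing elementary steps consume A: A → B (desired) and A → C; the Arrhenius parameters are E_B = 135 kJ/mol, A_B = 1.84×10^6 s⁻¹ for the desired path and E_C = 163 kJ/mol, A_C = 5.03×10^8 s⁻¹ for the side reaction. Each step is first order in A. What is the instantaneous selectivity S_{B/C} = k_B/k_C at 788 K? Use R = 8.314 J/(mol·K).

0.263

k_B/k_C = (A_B/A_C)·exp[−(E_B−E_C)/(RT)] = (A_B/A_C)·exp[(E_C−E_B)/(RT)].
(E_C−E_B)/(RT) = (163−135)×10³/(8.314×788) = 28000/6551 = 4.274.
k_B/k_C = (1.84×10^6/5.03×10^8)·exp(4.274) = 0.003658 × 71.80 = 0.263.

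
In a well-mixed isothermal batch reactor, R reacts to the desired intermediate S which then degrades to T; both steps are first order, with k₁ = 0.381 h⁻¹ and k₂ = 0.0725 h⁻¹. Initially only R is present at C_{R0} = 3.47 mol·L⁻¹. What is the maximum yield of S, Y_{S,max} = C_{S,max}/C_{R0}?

Evaluating C_S at t_opt = ln(k₂/k₁)/(k₂−k₁) gives C_{S,max}/C_{R0} = (k₁/k₂)^[k₂/(k₂−k₁)].
= (0.381/0.0725)^(0.0725/(0.0725−0.381)) = (5.255)^(-0.2350) = 0.6771.

0.677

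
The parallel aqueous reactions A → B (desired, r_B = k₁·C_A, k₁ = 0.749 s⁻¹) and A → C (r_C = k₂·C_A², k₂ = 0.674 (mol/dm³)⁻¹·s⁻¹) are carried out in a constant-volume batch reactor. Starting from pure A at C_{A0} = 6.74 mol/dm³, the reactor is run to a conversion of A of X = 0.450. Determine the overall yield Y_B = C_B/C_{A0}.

0.0805

C_A = C_{A0}(1−X) = 3.707 mol/dm³.
Along a PFR/batch, dC_B/dC_A = −r_B/(r_B+r_C) = −k₁/(k₁+k₂·C_A).
Integrating from C_{A0} to C_A: C_B = (0.749/0.674)·ln[(0.749+0.674·6.74)/(0.749+0.674·3.71)] = 1.111·ln(5.292/3.248) = 0.5426 mol/dm³.
Y_B = C_B/C_{A0} = 0.5426/6.74 = 0.0805.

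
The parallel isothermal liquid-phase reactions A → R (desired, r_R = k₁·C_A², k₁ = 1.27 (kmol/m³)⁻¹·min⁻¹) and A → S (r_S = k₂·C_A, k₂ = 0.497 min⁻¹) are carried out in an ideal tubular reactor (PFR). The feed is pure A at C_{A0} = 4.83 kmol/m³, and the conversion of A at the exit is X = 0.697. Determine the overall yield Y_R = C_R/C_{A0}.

0.613

C_A = C_{A0}(1−X) = 1.463 kmol/m³.
Along a PFR/batch, dC_S/dC_A = −r_S/(r_R+r_S) = −k₂/(k₂+k₁·C_A).
Integrating from C_{A0} to C_A: C_S = (0.497/1.27)·ln[(0.497+1.27·4.83)/(0.497+1.27·1.46)] = 0.3913·ln(6.631/2.356) = 0.4050 kmol/m³.
Then C_R = (C_{A0}−C_A) − C_S = 3.367 − 0.4050 = 2.961 kmol/m³.
Y_R = C_R/C_{A0} = 2.961/4.83 = 0.613.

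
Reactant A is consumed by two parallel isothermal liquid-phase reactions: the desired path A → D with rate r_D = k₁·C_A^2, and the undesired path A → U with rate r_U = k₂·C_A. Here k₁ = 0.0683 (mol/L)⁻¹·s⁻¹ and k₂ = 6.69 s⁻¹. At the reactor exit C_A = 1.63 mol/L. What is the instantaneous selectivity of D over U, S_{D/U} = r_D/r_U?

0.0166

S_{D/U} = r_D/r_U = (k₁·C_A^2)/(k₂·C_A) = (k₁/k₂)·C_A.
= (0.0683×1.630^2) / (6.69×1.630) = 0.1815/10.90 = 0.0166.
Since the desired path is higher order in A, keeping C_A high (PFR or concentrated feed) favours D.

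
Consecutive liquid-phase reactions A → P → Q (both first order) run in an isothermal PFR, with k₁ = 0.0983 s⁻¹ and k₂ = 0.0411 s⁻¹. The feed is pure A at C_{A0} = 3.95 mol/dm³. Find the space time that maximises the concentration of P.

15.2 s

Setting dC_P/dτ = 0 gives τ_opt = ln(k₂/k₁)/(k₂−k₁).
= ln(0.0411/0.0983)/(0.0411−0.0983) = ln(0.4181)/-0.05720 = -0.8720/-0.05720 = 15.2 s.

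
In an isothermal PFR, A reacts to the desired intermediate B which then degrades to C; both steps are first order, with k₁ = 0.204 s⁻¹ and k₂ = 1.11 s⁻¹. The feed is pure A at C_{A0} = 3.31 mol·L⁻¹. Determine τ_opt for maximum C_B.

1.87 s

For first-order series the maximum of C_B occurs at τ_opt = ln(k₂/k₁)/(k₂−k₁).
= ln(1.11/0.204)/(1.11−0.204) = ln(5.441)/0.9060 = 1.694/0.9060 = 1.87 s.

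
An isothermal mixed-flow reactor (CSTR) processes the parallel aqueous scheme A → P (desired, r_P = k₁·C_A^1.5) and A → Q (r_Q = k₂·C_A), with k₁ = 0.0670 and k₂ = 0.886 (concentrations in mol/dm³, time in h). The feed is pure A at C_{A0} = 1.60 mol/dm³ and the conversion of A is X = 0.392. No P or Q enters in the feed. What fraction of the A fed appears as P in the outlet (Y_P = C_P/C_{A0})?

Exit C_A = C_{A0}(1−X) = 1.60×0.608 = 0.9728 mol/dm³.
Rates in a CSTR are evaluated at the outlet concentration: r_P = 0.0670×0.9728^1.5 = 0.06429, r_Q = 0.886×0.9728 = 0.8619.
Fraction of consumed A going to P: r_P/(r_P+r_Q) = 0.06941.
C_P = 0.06941·C_{A0}·X = 0.06941×1.60×0.392 = 0.0435 mol/dm³; Y_P = C_P/C_{A0} = 0.0272.

0.0272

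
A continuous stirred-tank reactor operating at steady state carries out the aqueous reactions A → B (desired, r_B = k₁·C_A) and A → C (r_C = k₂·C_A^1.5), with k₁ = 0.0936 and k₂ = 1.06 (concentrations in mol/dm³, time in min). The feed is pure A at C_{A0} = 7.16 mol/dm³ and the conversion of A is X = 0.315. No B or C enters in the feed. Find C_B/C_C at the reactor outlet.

Exit C_A = C_{A0}(1−X) = 7.16×0.685 = 4.905 mol/dm³.
A CSTR operates uniformly at the exit composition, giving r_B = 0.4591 and r_C = 11.51 (each k·C_A^n at C_A = 4.905).
Overall selectivity = C_B/C_C = r_Bτ/(r_Cτ) = r_B/r_C = 0.0399.

0.0399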